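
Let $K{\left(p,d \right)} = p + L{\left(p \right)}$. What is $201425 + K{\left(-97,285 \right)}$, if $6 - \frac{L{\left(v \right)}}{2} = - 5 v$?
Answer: $200370$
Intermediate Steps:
$L{\left(v \right)} = 12 + 10 v$ ($L{\left(v \right)} = 12 - 2 \left(- 5 v\right) = 12 + 10 v$)
$K{\left(p,d \right)} = 12 + 11 p$ ($K{\left(p,d \right)} = p + \left(12 + 10 p\right) = 12 + 11 p$)
$201425 + K{\left(-97,285 \right)} = 201425 + \left(12 + 11 \left(-97\right)\right) = 201425 + \left(12 - 1067\right) = 201425 - 1055 = 200370$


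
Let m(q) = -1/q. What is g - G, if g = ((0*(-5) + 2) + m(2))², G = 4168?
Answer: -16663/4 ≈ -4165.8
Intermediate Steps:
g = 9/4 (g = ((0*(-5) + 2) - 1/2)² = ((0 + 2) - 1*½)² = (2 - ½)² = (3/2)² = 9/4 ≈ 2.2500)
g - G = 9/4 - 1*4168 = 9/4 - 4168 = -16663/4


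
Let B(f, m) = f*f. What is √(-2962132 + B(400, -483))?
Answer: 6*I*√77837 ≈ 1674.0*I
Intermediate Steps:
B(f, m) = f²
√(-2962132 + B(400, -483)) = √(-2962132 + 400²) = √(-2962132 + 160000) = √(-2802132) = 6*I*√77837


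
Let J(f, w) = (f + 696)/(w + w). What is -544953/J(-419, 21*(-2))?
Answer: 45776052/277 ≈ 1.6526e+5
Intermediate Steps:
J(f, w) = (696 + f)/(2*w) (J(f, w) = (696 + f)/((2*w)) = (696 + f)*(1/(2*w)) = (696 + f)/(2*w))
-544953/J(-419, 21*(-2)) = -544953*(-84/(696 - 419)) = -544953/((½)*277/(-42)) = -544953/((½)*(-1/42)*277) = -544953/(-277/84) = -544953*(-84/277) = 45776052/277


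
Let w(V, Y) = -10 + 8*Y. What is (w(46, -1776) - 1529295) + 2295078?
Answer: 751565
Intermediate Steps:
(w(46, -1776) - 1529295) + 2295078 = ((-10 + 8*(-1776)) - 1529295) + 2295078 = ((-10 - 14208) - 1529295) + 2295078 = (-14218 - 1529295) + 2295078 = -1543513 + 2295078 = 751565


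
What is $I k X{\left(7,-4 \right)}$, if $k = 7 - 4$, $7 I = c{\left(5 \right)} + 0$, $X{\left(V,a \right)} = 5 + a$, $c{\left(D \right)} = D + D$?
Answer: $\frac{30}{7} \approx 4.2857$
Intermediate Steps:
$c{\left(D \right)} = 2 D$
$I = \frac{10}{7}$ ($I = \frac{2 \cdot 5 + 0}{7} = \frac{10 + 0}{7} = \frac{1}{7} \cdot 10 = \frac{10}{7} \approx 1.4286$)
$k = 3$
$I k X{\left(7,-4 \right)} = \frac{10}{7} \cdot 3 \left(5 - 4\right) = \frac{30}{7} \cdot 1 = \frac{30}{7}$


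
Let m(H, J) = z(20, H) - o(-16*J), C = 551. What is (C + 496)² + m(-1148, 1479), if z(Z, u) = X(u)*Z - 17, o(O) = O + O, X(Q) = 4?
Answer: 1143600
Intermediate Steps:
o(O) = 2*O
z(Z, u) = -17 + 4*Z (z(Z, u) = 4*Z - 17 = -17 + 4*Z)
m(H, J) = 63 + 32*J (m(H, J) = (-17 + 4*20) - 2*(-16*J) = (-17 + 80) - (-32)*J = 63 + 32*J)
(C + 496)² + m(-1148, 1479) = (551 + 496)² + (63 + 32*1479) = 1047² + (63 + 47328) = 1096209 + 47391 = 1143600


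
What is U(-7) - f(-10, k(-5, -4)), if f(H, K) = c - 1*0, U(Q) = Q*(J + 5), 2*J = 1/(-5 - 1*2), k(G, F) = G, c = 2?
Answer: -73/2 ≈ -36.500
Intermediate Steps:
J = -1/14 (J = 1/(2*(-5 - 1*2)) = 1/(2*(-5 - 2)) = (½)/(-7) = (½)*(-⅐) = -1/14 ≈ -0.071429)
U(Q) = 69*Q/14 (U(Q) = Q*(-1/14 + 5) = Q*(69/14) = 69*Q/14)
f(H, K) = 2 (f(H, K) = 2 - 1*0 = 2 + 0 = 2)
U(-7) - f(-10, k(-5, -4)) = (69/14)*(-7) - 1*2 = -69/2 - 2 = -73/2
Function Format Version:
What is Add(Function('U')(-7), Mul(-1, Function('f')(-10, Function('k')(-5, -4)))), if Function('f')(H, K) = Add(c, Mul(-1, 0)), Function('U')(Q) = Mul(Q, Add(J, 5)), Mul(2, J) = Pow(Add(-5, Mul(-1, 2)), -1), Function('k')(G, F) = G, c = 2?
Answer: Rational(-73, 2) ≈ -36.500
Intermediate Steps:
J = Rational(-1, 14) (J = Mul(Rational(1, 2), Pow(Add(-5, Mul(-1, 2)), -1)) = Mul(Rational(1, 2), Pow(Add(-5, -2), -1)) = Mul(Rational(1, 2), Pow(-7, -1)) = Mul(Rational(1, 2), Rational(-1, 7)) = Rational(-1, 14) ≈ -0.071429)
Function('U')(Q) = Mul(Rational(69, 14), Q) (Function('U')(Q) = Mul(Q, Add(Rational(-1, 14), 5)) = Mul(Q, Rational(69, 14)) = Mul(Rational(69, 14), Q))
Function('f')(H, K) = 2 (Function('f')(H, K) = Add(2, Mul(-1, 0)) = Add(2, 0) = 2)
Add(Function('U')(-7), Mul(-1, Function('f')(-10, Function('k')(-5, -4)))) = Add(Mul(Rational(69, 14), -7), Mul(-1, 2)) = Add(Rational(-69, 2), -2) = Rational(-73, 2)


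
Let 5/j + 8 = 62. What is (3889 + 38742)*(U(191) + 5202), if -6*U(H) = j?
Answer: 71852120533/324 ≈ 2.2177e+8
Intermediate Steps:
j = 5/54 (j = 5/(-8 + 62) = 5/54 ≈ 0.092593)
U(H) = -5/324 (U(H) = -⅙*5/54 = -5/324)
(3889 + 38742)*(U(191) + 5202) = (3889 + 38742)*(-5/324 + 5202) = 42631*(1685443/324) = 71852120533/324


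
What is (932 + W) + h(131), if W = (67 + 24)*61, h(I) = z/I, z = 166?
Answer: 849439/131 ≈ 6484.3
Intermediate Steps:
h(I) = 166/I
W = 5551 (W = 91*61 = 5551)
(932 + W) + h(131) = (932 + 5551) + 166/131 = 6483 + 166*(1/131) = 6483 + 166/131 = 849439/131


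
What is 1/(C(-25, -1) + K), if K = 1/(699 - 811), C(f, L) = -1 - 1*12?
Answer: -112/1457 ≈ -0.076870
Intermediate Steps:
C(f, L) = -13 (C(f, L) = -1 - 12 = -13)
K = -1/112 (K = 1/(-112) = -1/112 ≈ -0.0089286)
1/(C(-25, -1) + K) = 1/(-13 - 1/112) = 1/(-1457/112) = -112/1457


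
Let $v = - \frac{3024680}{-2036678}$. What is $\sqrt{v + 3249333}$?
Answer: $\frac{\sqrt{3369606388017332953}}{1018339} \approx 1802.6$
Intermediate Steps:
$v = \frac{1512340}{1018339}$ ($v = \left(-3024680\right) \left(- \frac{1}{2036678}\right) = \frac{1512340}{1018339} \approx 1.4851$)
$\sqrt{v + 3249333} = \sqrt{\frac{1512340}{1018339} + 3249333} = \sqrt{\frac{3308924030227}{1018339}} = \frac{\sqrt{3369606388017332953}}{1018339}$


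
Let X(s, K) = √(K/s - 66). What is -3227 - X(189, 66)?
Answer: -3227 - 2*I*√7238/21 ≈ -3227.0 - 8.1025*I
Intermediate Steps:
X(s, K) = √(-66 + K/s)
-3227 - X(189, 66) = -3227 - √(-66 + 66/189) = -3227 - √(-66 + 66*(1/189)) = -3227 - √(-66 + 22/63) = -3227 - √(-4136/63) = -3227 - 2*I*√7238/21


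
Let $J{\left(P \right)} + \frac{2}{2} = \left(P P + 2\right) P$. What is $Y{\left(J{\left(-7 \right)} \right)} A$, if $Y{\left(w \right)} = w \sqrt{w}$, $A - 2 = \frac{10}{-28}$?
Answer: $- \frac{4117 i \sqrt{358}}{7} \approx - 11128.0 i$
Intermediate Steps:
$J{\left(P \right)} = -1 + P \left(2 + P^{2}\right)$ ($J{\left(P \right)} = -1 + \left(P P + 2\right) P = -1 + \left(P^{2} + 2\right) P = -1 + \left(2 + P^{2}\right) P = -1 + P \left(2 + P^{2}\right)$)
$A = \frac{23}{14}$ ($A = 2 + \frac{10}{-28} = 2 + 10 \left(- \frac{1}{28}\right) = 2 - \frac{5}{14} = \frac{23}{14} \approx 1.6429$)
$Y{\left(w \right)} = w^{\frac{3}{2}}$
$Y{\left(J{\left(-7 \right)} \right)} A = \left(-1 + \left(-7\right)^{3} + 2 \left(-7\right)\right)^{\frac{3}{2}} \cdot \frac{23}{14} = \left(-1 - 343 - 14\right)^{\frac{3}{2}} \cdot \frac{23}{14} = \left(-358\right)^{\frac{3}{2}} \cdot \frac{23}{14} = - 358 i \sqrt{358} \cdot \frac{23}{14} = - \frac{4117 i \sqrt{358}}{7}$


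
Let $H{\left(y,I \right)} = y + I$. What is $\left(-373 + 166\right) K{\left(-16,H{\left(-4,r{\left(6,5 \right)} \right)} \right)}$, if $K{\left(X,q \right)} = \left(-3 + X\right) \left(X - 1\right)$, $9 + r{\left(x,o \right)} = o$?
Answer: $-66861$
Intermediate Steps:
$r{\left(x,o \right)} = -9 + o$
$H{\left(y,I \right)} = I + y$
$K{\left(X,q \right)} = \left(-1 + X\right) \left(-3 + X\right)$ ($K{\left(X,q \right)} = \left(-3 + X\right) \left(-1 + X\right) = \left(-1 + X\right) \left(-3 + X\right)$)
$\left(-373 + 166\right) K{\left(-16,H{\left(-4,r{\left(6,5 \right)} \right)} \right)} = \left(-373 + 166\right) \left(3 + \left(-16\right)^{2} - -64\right) = - 207 \left(3 + 256 + 64\right) = \left(-207\right) 323 = -66861$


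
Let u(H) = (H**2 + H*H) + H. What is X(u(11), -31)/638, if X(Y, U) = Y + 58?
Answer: 311/638 ≈ 0.48746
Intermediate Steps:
u(H) = H + 2*H**2 (u(H) = (H**2 + H**2) + H = 2*H**2 + H = H + 2*H**2)
X(Y, U) = 58 + Y
X(u(11), -31)/638 = (58 + 11*(1 + 2*11))/638 = (58 + 11*(1 + 22))*(1/638) = (58 + 11*23)*(1/638) = (58 + 253)*(1/638) = 311*(1/638) = 311/638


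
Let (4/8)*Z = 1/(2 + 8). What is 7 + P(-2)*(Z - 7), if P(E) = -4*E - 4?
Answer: -101/5 ≈ -20.200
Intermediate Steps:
P(E) = -4 - 4*E
Z = ⅕ (Z = 2/(2 + 8) = 2/10 = 2*(⅒) = ⅕ ≈ 0.20000)
7 + P(-2)*(Z - 7) = 7 + (-4 - 4*(-2))*(⅕ - 7) = 7 + (-4 + 8)*(-34/5) = 7 + 4*(-34/5) = 7 - 136/5 = -101/5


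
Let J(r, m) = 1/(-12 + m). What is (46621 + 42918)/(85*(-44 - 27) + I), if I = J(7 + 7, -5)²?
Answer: -25876771/1744114 ≈ -14.837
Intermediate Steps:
I = 1/289 (I = (1/(-12 - 5))² = (1/(-17))² = (-1/17)² = 1/289 ≈ 0.0034602)
(46621 + 42918)/(85*(-44 - 27) + I) = (46621 + 42918)/(85*(-44 - 27) + 1/289) = 89539/(85*(-71) + 1/289) = 89539/(-6035 + 1/289) = 89539/(-1744114/289) = 89539*(-289/1744114) = -25876771/1744114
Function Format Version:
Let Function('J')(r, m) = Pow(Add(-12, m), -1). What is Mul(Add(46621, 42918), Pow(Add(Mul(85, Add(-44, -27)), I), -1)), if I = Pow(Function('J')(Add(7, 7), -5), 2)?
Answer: Rational(-25876771, 1744114) ≈ -14.837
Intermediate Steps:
I = Rational(1, 289) (I = Pow(Pow(Add(-12, -5), -1), 2) = Pow(Pow(-17, -1), 2) = Pow(Rational(-1, 17), 2) = Rational(1, 289) ≈ 0.0034602)
Mul(Add(46621, 42918), Pow(Add(Mul(85, Add(-44, -27)), I), -1)) = Mul(Add(46621, 42918), Pow(Add(Mul(85, Add(-44, -27)), Rational(1, 289)), -1)) = Mul(89539, Pow(Add(Mul(85, -71), Rational(1, 289)), -1)) = Mul(89539, Pow(Add(-6035, Rational(1, 289)), -1)) = Mul(89539, Pow(Rational(-1744114, 289), -1)) = Mul(89539, Rational(-289, 1744114)) = Rational(-25876771, 1744114)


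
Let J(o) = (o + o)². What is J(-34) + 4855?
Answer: 9479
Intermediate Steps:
J(o) = 4*o² (J(o) = (2*o)² = 4*o²)
J(-34) + 4855 = 4*(-34)² + 4855 = 4*1156 + 4855 = 4624 + 4855 = 9479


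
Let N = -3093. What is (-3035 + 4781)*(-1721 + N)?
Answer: -8405244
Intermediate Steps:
(-3035 + 4781)*(-1721 + N) = (-3035 + 4781)*(-1721 - 3093) = 1746*(-4814) = -8405244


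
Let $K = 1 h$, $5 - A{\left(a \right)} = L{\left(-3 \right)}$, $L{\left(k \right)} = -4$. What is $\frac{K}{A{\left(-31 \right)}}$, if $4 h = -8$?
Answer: $- \frac{2}{9} \approx -0.22222$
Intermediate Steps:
$h = -2$ ($h = \frac{1}{4} \left(-8\right) = -2$)
$A{\left(a \right)} = 9$ ($A{\left(a \right)} = 5 - -4 = 5 + 4 = 9$)
$K = -2$ ($K = 1 \left(-2\right) = -2$)
$\frac{K}{A{\left(-31 \right)}} = - \frac{2}{9}$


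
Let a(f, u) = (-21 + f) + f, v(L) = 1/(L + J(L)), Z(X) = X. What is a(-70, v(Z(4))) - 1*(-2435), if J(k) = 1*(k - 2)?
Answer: 2274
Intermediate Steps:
J(k) = -2 + k (J(k) = 1*(-2 + k) = -2 + k)
v(L) = 1/(-2 + 2*L) (v(L) = 1/(L + (-2 + L)) = 1/(-2 + 2*L))
a(f, u) = -21 + 2*f
a(-70, v(Z(4))) - 1*(-2435) = (-21 + 2*(-70)) - 1*(-2435) = (-21 - 140) + 2435 = -161 + 2435 = 2274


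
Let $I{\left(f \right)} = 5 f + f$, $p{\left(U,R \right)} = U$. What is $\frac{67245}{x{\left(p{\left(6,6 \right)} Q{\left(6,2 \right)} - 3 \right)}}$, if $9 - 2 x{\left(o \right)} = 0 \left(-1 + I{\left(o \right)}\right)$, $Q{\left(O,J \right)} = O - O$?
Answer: $\frac{44830}{3} \approx 14943.0$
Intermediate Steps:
$Q{\left(O,J \right)} = 0$
$I{\left(f \right)} = 6 f$
$x{\left(o \right)} = \frac{9}{2}$ ($x{\left(o \right)} = \frac{9}{2} - \frac{0 \left(-1 + 6 o\right)}{2} = \frac{9}{2} - 0 = \frac{9}{2} + 0 = \frac{9}{2}$)
$\frac{67245}{x{\left(p{\left(6,6 \right)} Q{\left(6,2 \right)} - 3 \right)}} = \frac{67245}{\frac{9}{2}} = 67245 \cdot \frac{2}{9} = \frac{44830}{3}$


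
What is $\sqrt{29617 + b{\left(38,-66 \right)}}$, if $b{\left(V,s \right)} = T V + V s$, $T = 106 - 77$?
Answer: $\sqrt{28211} \approx 167.96$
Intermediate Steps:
$T = 29$
$b{\left(V,s \right)} = 29 V + V s$
$\sqrt{29617 + b{\left(38,-66 \right)}} = \sqrt{29617 + 38 \left(29 - 66\right)} = \sqrt{29617 + 38 \left(-37\right)} = \sqrt{29617 - 1406} = \sqrt{28211}$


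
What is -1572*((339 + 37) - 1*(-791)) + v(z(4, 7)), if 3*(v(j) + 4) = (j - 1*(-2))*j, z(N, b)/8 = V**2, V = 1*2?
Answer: -5502496/3 ≈ -1.8342e+6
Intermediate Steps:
V = 2
z(N, b) = 32 (z(N, b) = 8*2**2 = 8*4 = 32)
v(j) = -4 + j*(2 + j)/3 (v(j) = -4 + ((j - 1*(-2))*j)/3 = -4 + ((j + 2)*j)/3 = -4 + ((2 + j)*j)/3 = -4 + (j*(2 + j))/3 = -4 + j*(2 + j)/3)
-1572*((339 + 37) - 1*(-791)) + v(z(4, 7)) = -1572*((339 + 37) - 1*(-791)) + (-4 + (1/3)*32**2 + (2/3)*32) = -1572*(376 + 791) + (-4 + (1/3)*1024 + 64/3) = -1572*1167 + (-4 + 1024/3 + 64/3) = -1834524 + 1076/3 = -5502496/3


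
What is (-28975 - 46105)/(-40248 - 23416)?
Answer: 9385/7958 ≈ 1.1793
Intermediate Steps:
(-28975 - 46105)/(-40248 - 23416) = -75080/(-63664) = -75080*(-1/63664) = 9385/7958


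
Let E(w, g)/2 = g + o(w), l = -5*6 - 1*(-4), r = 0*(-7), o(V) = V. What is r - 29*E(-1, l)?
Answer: 1566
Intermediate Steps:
r = 0
l = -26 (l = -30 + 4 = -26)
E(w, g) = 2*g + 2*w (E(w, g) = 2*(g + w) = 2*g + 2*w)
r - 29*E(-1, l) = 0 - 29*(2*(-26) + 2*(-1)) = 0 - 29*(-52 - 2) = 0 - 29*(-54) = 0 + 1566 = 1566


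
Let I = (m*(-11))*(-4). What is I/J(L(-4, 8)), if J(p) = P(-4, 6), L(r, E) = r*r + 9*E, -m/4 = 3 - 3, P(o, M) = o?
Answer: 0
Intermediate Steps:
m = 0 (m = -4*(3 - 3) = -4*0 = 0)
L(r, E) = r² + 9*E
J(p) = -4
I = 0 (I = (0*(-11))*(-4) = 0*(-4) = 0)
I/J(L(-4, 8)) = 0/(-4) = 0*(-¼) = 0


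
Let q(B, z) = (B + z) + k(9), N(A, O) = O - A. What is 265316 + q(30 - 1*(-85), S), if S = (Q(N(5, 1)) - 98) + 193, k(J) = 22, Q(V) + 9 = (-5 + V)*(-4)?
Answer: 265575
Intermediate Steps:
Q(V) = 11 - 4*V (Q(V) = -9 + (-5 + V)*(-4) = -9 + (20 - 4*V) = 11 - 4*V)
S = 122 (S = ((11 - 4*(1 - 1*5)) - 98) + 193 = ((11 - 4*(1 - 5)) - 98) + 193 = ((11 - 4*(-4)) - 98) + 193 = ((11 + 16) - 98) + 193 = (27 - 98) + 193 = -71 + 193 = 122)
q(B, z) = 22 + B + z (q(B, z) = (B + z) + 22 = 22 + B + z)
265316 + q(30 - 1*(-85), S) = 265316 + (22 + (30 - 1*(-85)) + 122) = 265316 + (22 + (30 + 85) + 122) = 265316 + (22 + 115 + 122) = 265316 + 259 = 265575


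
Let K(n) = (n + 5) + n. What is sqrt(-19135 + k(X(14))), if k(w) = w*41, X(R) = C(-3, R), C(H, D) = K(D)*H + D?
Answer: 2*I*sqrt(5655) ≈ 150.4*I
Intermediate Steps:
K(n) = 5 + 2*n (K(n) = (5 + n) + n = 5 + 2*n)
C(H, D) = D + H*(5 + 2*D) (C(H, D) = (5 + 2*D)*H + D = H*(5 + 2*D) + D = D + H*(5 + 2*D))
X(R) = -15 - 5*R (X(R) = R - 3*(5 + 2*R) = R + (-15 - 6*R) = -15 - 5*R)
k(w) = 41*w
sqrt(-19135 + k(X(14))) = sqrt(-19135 + 41*(-15 - 5*14)) = sqrt(-19135 + 41*(-15 - 70)) = sqrt(-19135 + 41*(-85)) = sqrt(-19135 - 3485) = sqrt(-22620) = 2*I*sqrt(5655)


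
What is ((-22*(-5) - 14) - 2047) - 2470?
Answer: -4421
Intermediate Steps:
((-22*(-5) - 14) - 2047) - 2470 = ((110 - 14) - 2047) - 2470 = (96 - 2047) - 2470 = -1951 - 2470 = -4421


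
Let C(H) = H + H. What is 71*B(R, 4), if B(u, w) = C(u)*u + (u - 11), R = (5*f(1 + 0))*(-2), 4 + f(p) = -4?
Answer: 913699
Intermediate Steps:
f(p) = -8 (f(p) = -4 - 4 = -8)
C(H) = 2*H
R = 80 (R = (5*(-8))*(-2) = -40*(-2) = 80)
B(u, w) = -11 + u + 2*u² (B(u, w) = (2*u)*u + (u - 11) = 2*u² + (-11 + u) = -11 + u + 2*u²)
71*B(R, 4) = 71*(-11 + 80 + 2*80²) = 71*(-11 + 80 + 2*6400) = 71*(-11 + 80 + 12800) = 71*12869 = 913699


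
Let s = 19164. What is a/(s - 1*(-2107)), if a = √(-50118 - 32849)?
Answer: I*√82967/21271 ≈ 0.013541*I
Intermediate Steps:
a = I*√82967 (a = √(-82967) = I*√82967 ≈ 288.04*I)
a/(s - 1*(-2107)) = (I*√82967)/(19164 - 1*(-2107)) = (I*√82967)/(19164 + 2107) = (I*√82967)/21271 = (I*√82967)*(1/21271) = I*√82967/21271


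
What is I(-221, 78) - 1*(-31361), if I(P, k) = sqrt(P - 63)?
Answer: 31361 + 2*I*sqrt(71) ≈ 31361.0 + 16.852*I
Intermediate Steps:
I(P, k) = sqrt(-63 + P)
I(-221, 78) - 1*(-31361) = sqrt(-63 - 221) - 1*(-31361) = sqrt(-284) + 31361 = 2*I*sqrt(71) + 31361 = 31361 + 2*I*sqrt(71)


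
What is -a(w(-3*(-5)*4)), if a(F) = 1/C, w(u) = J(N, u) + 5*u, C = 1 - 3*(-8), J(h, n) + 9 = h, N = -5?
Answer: -1/25 ≈ -0.040000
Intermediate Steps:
J(h, n) = -9 + h
C = 25 (C = 1 + 24 = 25)
w(u) = -14 + 5*u (w(u) = (-9 - 5) + 5*u = -14 + 5*u)
a(F) = 1/25
-a(w(-3*(-5)*4)) = -1*1/25 = -1/25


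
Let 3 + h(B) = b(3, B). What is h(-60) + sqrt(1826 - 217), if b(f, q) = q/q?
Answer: -2 + sqrt(1609) ≈ 38.112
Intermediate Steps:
b(f, q) = 1
h(B) = -2 (h(B) = -3 + 1 = -2)
h(-60) + sqrt(1826 - 217) = -2 + sqrt(1826 - 217) = -2 + sqrt(1609)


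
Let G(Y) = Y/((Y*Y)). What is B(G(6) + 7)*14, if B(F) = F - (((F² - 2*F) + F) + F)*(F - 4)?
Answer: -235081/108 ≈ -2176.7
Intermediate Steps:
G(Y) = 1/Y (G(Y) = Y/(Y²) = Y/Y² = 1/Y)
B(F) = F - F²*(-4 + F) (B(F) = F - ((F² - F) + F)*(-4 + F) = F - F²*(-4 + F))
B(G(6) + 7)*14 = ((1/6 + 7)*(1 - (1/6 + 7)² + 4*(1/6 + 7)))*14 = ((⅙ + 7)*(1 - (⅙ + 7)² + 4*(⅙ + 7)))*14 = (43*(1 - (43/6)² + 4*(43/6))/6)*14 = (43*(1 - 1*1849/36 + 86/3)/6)*14 = (43*(1 - 1849/36 + 86/3)/6)*14 = ((43/6)*(-781/36))*14 = -33583/216*14 = -235081/108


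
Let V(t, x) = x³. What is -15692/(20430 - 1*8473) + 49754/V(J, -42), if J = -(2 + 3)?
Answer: -878748737/442935108 ≈ -1.9839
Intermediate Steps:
J = -5 (J = -1*5 = -5)
-15692/(20430 - 1*8473) + 49754/V(J, -42) = -15692/(20430 - 1*8473) + 49754/((-42)³) = -15692/(20430 - 8473) + 49754/(-74088) = -15692/11957 + 49754*(-1/74088) = -15692*1/11957 - 24877/37044 = -15692/11957 - 24877/37044 = -878748737/442935108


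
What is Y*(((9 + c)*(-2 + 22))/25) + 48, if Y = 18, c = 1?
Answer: 192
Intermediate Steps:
Y*(((9 + c)*(-2 + 22))/25) + 48 = 18*(((9 + 1)*(-2 + 22))/25) + 48 = 18*((10*20)*(1/25)) + 48 = 18*(200*(1/25)) + 48 = 18*8 + 48 = 144 + 48 = 192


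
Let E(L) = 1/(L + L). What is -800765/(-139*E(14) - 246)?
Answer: 22421420/7027 ≈ 3190.8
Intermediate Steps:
E(L) = 1/(2*L)
-800765/(-139*E(14) - 246) = -800765/(-139/(2*14) - 246) = -800765/(-139*1/28 - 246) = -800765/(-139/28 - 246) = -800765/(-7027/28) = -800765*(-28/7027) = 22421420/7027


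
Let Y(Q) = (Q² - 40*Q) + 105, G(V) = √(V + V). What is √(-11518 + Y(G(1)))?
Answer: √(-11411 - 40*√2) ≈ 107.09*I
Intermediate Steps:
G(V) = √2*√V (G(V) = √(2*V) = √2*√V)
Y(Q) = 105 + Q² - 40*Q
√(-11518 + Y(G(1))) = √(-11518 + (105 + (√2*√1)² - 40*√2*√1)) = √(-11518 + (105 + (√2*1)² - 40*√2)) = √(-11518 + (105 + (√2)² - 40*√2)) = √(-11518 + (105 + 2 - 40*√2)) = √(-11518 + (107 - 40*√2)) = √(-11411 - 40*√2)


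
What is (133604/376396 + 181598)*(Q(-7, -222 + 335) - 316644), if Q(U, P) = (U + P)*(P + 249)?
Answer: -4755174158454016/94099 ≈ -5.0534e+10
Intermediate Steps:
Q(U, P) = (249 + P)*(P + U) (Q(U, P) = (P + U)*(249 + P) = (249 + P)*(P + U))
(133604/376396 + 181598)*(Q(-7, -222 + 335) - 316644) = (133604/376396 + 181598)*(((-222 + 335)² + 249*(-222 + 335) + 249*(-7) + (-222 + 335)*(-7)) - 316644) = (133604*(1/376396) + 181598)*((113² + 249*113 - 1743 + 113*(-7)) - 316644) = (33401/94099 + 181598)*((12769 + 28137 - 1743 - 791) - 316644) = 17088223603*(38372 - 316644)/94099 = (17088223603/94099)*(-278272) = -4755174158454016/94099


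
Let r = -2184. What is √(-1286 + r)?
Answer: I*√3470 ≈ 58.907*I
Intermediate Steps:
√(-1286 + r) = √(-1286 - 2184) = √(-3470) = I*√3470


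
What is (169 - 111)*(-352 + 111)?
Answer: -13978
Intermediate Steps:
(169 - 111)*(-352 + 111) = 58*(-241) = -13978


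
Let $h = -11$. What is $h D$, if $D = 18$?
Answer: $-198$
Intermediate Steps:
$h D = \left(-11\right) 18 = -198$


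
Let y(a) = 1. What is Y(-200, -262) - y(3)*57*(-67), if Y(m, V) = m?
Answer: 3619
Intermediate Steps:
Y(-200, -262) - y(3)*57*(-67) = -200 - 1*57*(-67) = -200 - 57*(-67) = -200 - 1*(-3819) = -200 + 3819 = 3619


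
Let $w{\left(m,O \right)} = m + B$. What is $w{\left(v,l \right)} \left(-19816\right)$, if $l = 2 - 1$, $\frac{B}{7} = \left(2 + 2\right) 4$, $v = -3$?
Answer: $-2159944$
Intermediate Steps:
$B = 112$ ($B = 7 \left(2 + 2\right) 4 = 7 \cdot 4 \cdot 4 = 7 \cdot 16 = 112$)
$l = 1$
$w{\left(m,O \right)} = 112 + m$ ($w{\left(m,O \right)} = m + 112 = 112 + m$)
$w{\left(v,l \right)} \left(-19816\right) = \left(112 - 3\right) \left(-19816\right) = 109 \left(-19816\right) = -2159944$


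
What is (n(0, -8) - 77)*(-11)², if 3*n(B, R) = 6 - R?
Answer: -26257/3 ≈ -8752.3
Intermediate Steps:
n(B, R) = 2 - R/3 (n(B, R) = (6 - R)/3 = 2 - R/3)
(n(0, -8) - 77)*(-11)² = ((2 - ⅓*(-8)) - 77)*(-11)² = ((2 + 8/3) - 77)*121 = (14/3 - 77)*121 = -217/3*121 = -26257/3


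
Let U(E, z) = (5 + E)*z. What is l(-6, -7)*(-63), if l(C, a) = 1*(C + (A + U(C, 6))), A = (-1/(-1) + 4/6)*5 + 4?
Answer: -21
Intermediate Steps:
U(E, z) = z*(5 + E)
A = 37/3 (A = (-1*(-1) + 4*(⅙))*5 + 4 = (1 + ⅔)*5 + 4 = (5/3)*5 + 4 = 25/3 + 4 = 37/3 ≈ 12.333)
l(C, a) = 127/3 + 7*C (l(C, a) = 1*(C + (37/3 + 6*(5 + C))) = 1*(C + (37/3 + (30 + 6*C))) = 1*(C + (127/3 + 6*C)) = 1*(127/3 + 7*C) = 127/3 + 7*C)
l(-6, -7)*(-63) = (127/3 + 7*(-6))*(-63) = (127/3 - 42)*(-63) = (⅓)*(-63) = -21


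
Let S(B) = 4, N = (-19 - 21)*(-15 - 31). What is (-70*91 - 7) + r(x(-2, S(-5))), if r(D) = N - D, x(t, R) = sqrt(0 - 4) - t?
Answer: -4539 - 2*I ≈ -4539.0 - 2.0*I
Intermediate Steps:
N = 1840 (N = -40*(-46) = 1840)
x(t, R) = -t + 2*I (x(t, R) = sqrt(-4) - t = 2*I - t = -t + 2*I)
r(D) = 1840 - D
(-70*91 - 7) + r(x(-2, S(-5))) = (-70*91 - 7) + (1840 - (-1*(-2) + 2*I)) = (-6370 - 7) + (1840 - (2 + 2*I)) = -6377 + (1840 + (-2 - 2*I)) = -6377 + (1838 - 2*I) = -4539 - 2*I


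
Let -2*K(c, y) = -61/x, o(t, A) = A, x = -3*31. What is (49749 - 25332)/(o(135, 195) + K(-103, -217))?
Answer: 4541562/36209 ≈ 125.43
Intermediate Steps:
x = -93
K(c, y) = -61/186 (K(c, y) = -(-61)/(2*(-93)) = -(-61)*(-1)/(2*93) = -½*61/93 = -61/186)
(49749 - 25332)/(o(135, 195) + K(-103, -217)) = (49749 - 25332)/(195 - 61/186) = 24417/(36209/186) = 24417*(186/36209) = 4541562/36209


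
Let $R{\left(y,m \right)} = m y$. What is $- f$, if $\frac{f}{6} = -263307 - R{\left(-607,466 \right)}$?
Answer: $-117330$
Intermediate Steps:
$f = 117330$ ($f = 6 \left(-263307 - 466 \left(-607\right)\right) = 6 \left(-263307 - -282862\right) = 6 \left(-263307 + 282862\right) = 6 \cdot 19555 = 117330$)
$- f = \left(-1\right) 117330 = -117330$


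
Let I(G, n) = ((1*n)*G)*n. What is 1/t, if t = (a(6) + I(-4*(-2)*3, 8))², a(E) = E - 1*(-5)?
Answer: 1/2393209 ≈ 4.1785e-7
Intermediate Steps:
a(E) = 5 + E (a(E) = E + 5 = 5 + E)
I(G, n) = G*n² (I(G, n) = (n*G)*n = (G*n)*n = G*n²)
t = 2393209 (t = ((5 + 6) + (-4*(-2)*3)*8²)² = (11 + (8*3)*64)² = (11 + 24*64)² = (11 + 1536)² = 1547² = 2393209)
1/t = 1/2393209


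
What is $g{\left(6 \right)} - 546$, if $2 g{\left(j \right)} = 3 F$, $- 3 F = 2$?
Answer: $-547$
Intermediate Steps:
$F = - \frac{2}{3}$ ($F = \left(- \frac{1}{3}\right) 2 = - \frac{2}{3} \approx -0.66667$)
$g{\left(j \right)} = -1$ ($g{\left(j \right)} = \frac{3 \left(- \frac{2}{3}\right)}{2} = \frac{1}{2} \left(-2\right) = -1$)
$g{\left(6 \right)} - 546 = -1 - 546 = -547$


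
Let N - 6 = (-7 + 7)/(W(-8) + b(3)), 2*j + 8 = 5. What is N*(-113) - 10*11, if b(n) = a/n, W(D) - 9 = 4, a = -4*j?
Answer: -788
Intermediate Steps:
j = -3/2 (j = -4 + (1/2)*5 = -4 + 5/2 = -3/2 ≈ -1.5000)
a = 6 (a = -4*(-3/2) = 6)
W(D) = 13 (W(D) = 9 + 4 = 13)
b(n) = 6/n
N = 6 (N = 6 + (-7 + 7)/(13 + 6/3) = 6 + 0/(13 + 6*(1/3)) = 6 + 0/(13 + 2) = 6 + 0/15 = 6 + 0*(1/15) = 6 + 0 = 6)
N*(-113) - 10*11 = 6*(-113) - 10*11 = -678 - 110 = -788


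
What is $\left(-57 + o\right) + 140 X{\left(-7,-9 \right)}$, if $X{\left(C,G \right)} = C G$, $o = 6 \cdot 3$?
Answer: $8781$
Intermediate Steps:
$o = 18$
$\left(-57 + o\right) + 140 X{\left(-7,-9 \right)} = \left(-57 + 18\right) + 140 \left(\left(-7\right) \left(-9\right)\right) = -39 + 140 \cdot 63 = -39 + 8820 = 8781$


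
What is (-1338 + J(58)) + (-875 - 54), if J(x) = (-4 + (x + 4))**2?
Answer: 1097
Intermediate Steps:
J(x) = x**2 (J(x) = (-4 + (4 + x))**2 = x**2)
(-1338 + J(58)) + (-875 - 54) = (-1338 + 58**2) + (-875 - 54) = (-1338 + 3364) - 929 = 2026 - 929 = 1097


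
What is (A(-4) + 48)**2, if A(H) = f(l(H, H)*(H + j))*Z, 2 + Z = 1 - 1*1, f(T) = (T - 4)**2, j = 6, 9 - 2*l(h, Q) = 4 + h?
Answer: 4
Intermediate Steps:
l(h, Q) = 5/2 - h/2 (l(h, Q) = 9/2 - (4 + h)/2 = 9/2 + (-2 - h/2) = 5/2 - h/2)
f(T) = (-4 + T)**2
Z = -2 (Z = -2 + (1 - 1*1) = -2 + (1 - 1) = -2 + 0 = -2)
A(H) = -2*(-4 + (6 + H)*(5/2 - H/2))**2 (A(H) = (-4 + (5/2 - H/2)*(H + 6))**2*(-2) = (-4 + (5/2 - H/2)*(6 + H))**2*(-2) = (-4 + (6 + H)*(5/2 - H/2))**2*(-2) = -2*(-4 + (6 + H)*(5/2 - H/2))**2)
(A(-4) + 48)**2 = (-(-22 - 4 + (-4)**2)**2/2 + 48)**2 = (-(-22 - 4 + 16)**2/2 + 48)**2 = (-1/2*(-10)**2 + 48)**2 = (-1/2*100 + 48)**2 = (-50 + 48)**2 = (-2)**2 = 4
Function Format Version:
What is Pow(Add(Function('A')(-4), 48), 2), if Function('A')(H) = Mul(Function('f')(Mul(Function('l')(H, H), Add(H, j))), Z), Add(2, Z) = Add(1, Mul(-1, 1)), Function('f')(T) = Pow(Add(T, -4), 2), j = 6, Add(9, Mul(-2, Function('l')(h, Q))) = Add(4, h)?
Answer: 4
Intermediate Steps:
Function('l')(h, Q) = Add(Rational(5, 2), Mul(Rational(-1, 2), h)) (Function('l')(h, Q) = Add(Rational(9, 2), Mul(Rational(-1, 2), Add(4, h))) = Add(Rational(9, 2), Add(-2, Mul(Rational(-1, 2), h))) = Add(Rational(5, 2), Mul(Rational(-1, 2), h)))
Function('f')(T) = Pow(Add(-4, T), 2)
Z = -2 (Z = Add(-2, Add(1, Mul(-1, 1))) = Add(-2, Add(1, -1)) = Add(-2, 0) = -2)
Function('A')(H) = Mul(-2, Pow(Add(-4, Mul(Add(6, H), Add(Rational(5, 2), Mul(Rational(-1, 2), H)))), 2)) (Function('A')(H) = Mul(Pow(Add(-4, Mul(Add(Rational(5, 2), Mul(Rational(-1, 2), H)), Add(H, 6))), 2), -2) = Mul(Pow(Add(-4, Mul(Add(Rational(5, 2), Mul(Rational(-1, 2), H)), Add(6, H))), 2), -2) = Mul(Pow(Add(-4, Mul(Add(6, H), Add(Rational(5, 2), Mul(Rational(-1, 2), H)))), 2), -2) = Mul(-2, Pow(Add(-4, Mul(Add(6, H), Add(Rational(5, 2), Mul(Rational(-1, 2), H)))), 2)))
Pow(Add(Function('A')(-4), 48), 2) = Pow(Add(Mul(Rational(-1, 2), Pow(Add(-22, -4, Pow(-4, 2)), 2)), 48), 2) = Pow(Add(Mul(Rational(-1, 2), Pow(Add(-22, -4, 16), 2)), 48), 2) = Pow(Add(Mul(Rational(-1, 2), Pow(-10, 2)), 48), 2) = Pow(Add(Mul(Rational(-1, 2), 100), 48), 2) = Pow(Add(-50, 48), 2) = Pow(-2, 2) = 4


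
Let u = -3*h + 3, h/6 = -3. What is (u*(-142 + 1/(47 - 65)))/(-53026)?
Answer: 48583/318156 ≈ 0.15270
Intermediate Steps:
h = -18 (h = 6*(-3) = -18)
u = 57 (u = -3*(-18) + 3 = 54 + 3 = 57)
(u*(-142 + 1/(47 - 65)))/(-53026) = (57*(-142 + 1/(47 - 65)))/(-53026) = (57*(-142 + 1/(-18)))*(-1/53026) = (57*(-142 - 1/18))*(-1/53026) = (57*(-2557/18))*(-1/53026) = -48583/6*(-1/53026) = 48583/318156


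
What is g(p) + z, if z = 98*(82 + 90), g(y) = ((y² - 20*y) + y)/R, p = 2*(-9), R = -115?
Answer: 1937774/115 ≈ 16850.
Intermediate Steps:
p = -18
g(y) = -y²/115 + 19*y/115 (g(y) = ((y² - 20*y) + y)/(-115) = (y² - 19*y)*(-1/115) = -y²/115 + 19*y/115)
z = 16856 (z = 98*172 = 16856)
g(p) + z = (1/115)*(-18)*(19 - 1*(-18)) + 16856 = (1/115)*(-18)*(19 + 18) + 16856 = (1/115)*(-18)*37 + 16856 = -666/115 + 16856 = 1937774/115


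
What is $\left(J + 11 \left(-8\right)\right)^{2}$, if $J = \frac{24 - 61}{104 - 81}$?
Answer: $\frac{4247721}{529} \approx 8029.7$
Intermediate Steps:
$J = - \frac{37}{23} \approx -1.6087$
$\left(J + 11 \left(-8\right)\right)^{2} = \left(- \frac{37}{23} + 11 \left(-8\right)\right)^{2} = \left(- \frac{37}{23} - 88\right)^{2} = \left(- \frac{2061}{23}\right)^{2} = \frac{4247721}{529}$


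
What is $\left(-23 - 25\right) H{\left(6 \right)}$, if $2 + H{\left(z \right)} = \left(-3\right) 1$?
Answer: $240$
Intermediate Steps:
$H{\left(z \right)} = -5$ ($H{\left(z \right)} = -2 - 3 = -5$)
$\left(-23 - 25\right) H{\left(6 \right)} = \left(-23 - 25\right) \left(-5\right) = \left(-48\right) \left(-5\right) = 240$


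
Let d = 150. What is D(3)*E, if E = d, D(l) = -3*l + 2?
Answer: -1050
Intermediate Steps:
D(l) = 2 - 3*l
E = 150
D(3)*E = (2 - 3*3)*150 = (2 - 9)*150 = -7*150 = -1050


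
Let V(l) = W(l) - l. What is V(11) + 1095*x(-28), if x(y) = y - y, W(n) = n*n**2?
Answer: 1320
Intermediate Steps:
W(n) = n**3
x(y) = 0
V(l) = l**3 - l
V(11) + 1095*x(-28) = (11**3 - 1*11) + 1095*0 = (1331 - 11) + 0 = 1320 + 0 = 1320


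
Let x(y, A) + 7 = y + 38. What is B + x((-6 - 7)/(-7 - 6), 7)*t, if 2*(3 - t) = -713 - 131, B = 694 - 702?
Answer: 13592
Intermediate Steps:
x(y, A) = 31 + y (x(y, A) = -7 + (y + 38) = -7 + (38 + y) = 31 + y)
B = -8
t = 425 (t = 3 - (-713 - 131)/2 = 3 - ½*(-844) = 3 + 422 = 425)
B + x((-6 - 7)/(-7 - 6), 7)*t = -8 + (31 + (-6 - 7)/(-7 - 6))*425 = -8 + (31 - 13/(-13))*425 = -8 + (31 - 13*(-1/13))*425 = -8 + (31 + 1)*425 = -8 + 32*425 = -8 + 13600 = 13592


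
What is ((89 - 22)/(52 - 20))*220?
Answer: 3685/8 ≈ 460.63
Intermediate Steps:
((89 - 22)/(52 - 20))*220 = (67/32)*220 = 3685/8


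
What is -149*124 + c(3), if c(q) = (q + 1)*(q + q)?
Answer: -18452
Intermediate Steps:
c(q) = 2*q*(1 + q) (c(q) = (1 + q)*(2*q) = 2*q*(1 + q))
-149*124 + c(3) = -149*124 + 2*3*(1 + 3) = -18476 + 2*3*4 = -18476 + 24 = -18452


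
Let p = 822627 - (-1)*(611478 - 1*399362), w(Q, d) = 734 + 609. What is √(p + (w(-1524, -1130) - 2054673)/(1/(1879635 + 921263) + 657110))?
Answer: √3505112206739508946327957503483/1840498084781 ≈ 1017.2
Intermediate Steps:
w(Q, d) = 1343
p = 1034743 (p = 822627 - (-1)*(611478 - 399362) = 822627 - (-1)*212116 = 822627 - 1*(-212116) = 822627 + 212116 = 1034743)
√(p + (w(-1524, -1130) - 2054673)/(1/(1879635 + 921263) + 657110)) = √(1034743 + (1343 - 2054673)/(1/(1879635 + 921263) + 657110)) = √(1034743 - 2053330/(1/2800898 + 657110)) = √(1034743 - 2053330/1840498084781/2800898) = √(1034743 - 2053330*2800898/1840498084781) = √(1034743 - 5751167890340/1840498084781) = √(1904436758572655943/1840498084781) = √3505112206739508946327957503483/1840498084781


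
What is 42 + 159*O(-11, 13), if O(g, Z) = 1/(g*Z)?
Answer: 5847/143 ≈ 40.888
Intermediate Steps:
O(g, Z) = 1/(Z*g)
42 + 159*O(-11, 13) = 42 + 159*(1/(13*(-11))) = 42 + 159*((1/13)*(-1/11)) = 42 + 159*(-1/143) = 42 - 159/143 = 5847/143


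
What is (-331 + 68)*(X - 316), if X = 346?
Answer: -7890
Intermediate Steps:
(-331 + 68)*(X - 316) = (-331 + 68)*(346 - 316) = -263*30 = -7890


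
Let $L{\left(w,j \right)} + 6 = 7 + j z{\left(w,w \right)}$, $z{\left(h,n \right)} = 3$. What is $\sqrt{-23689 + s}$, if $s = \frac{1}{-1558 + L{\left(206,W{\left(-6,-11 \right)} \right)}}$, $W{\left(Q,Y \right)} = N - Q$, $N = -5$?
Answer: $\frac{i \sqrt{57206946678}}{1554} \approx 153.91 i$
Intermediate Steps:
$W{\left(Q,Y \right)} = -5 - Q$
$L{\left(w,j \right)} = 1 + 3 j$ ($L{\left(w,j \right)} = -6 + \left(7 + j 3\right) = -6 + \left(7 + 3 j\right) = 1 + 3 j$)
$s = - \frac{1}{1554}$ ($s = \frac{1}{-1558 + \left(1 + 3 \left(-5 - -6\right)\right)} = \frac{1}{-1558 + \left(1 + 3 \left(-5 + 6\right)\right)} = \frac{1}{-1558 + \left(1 + 3 \cdot 1\right)} = \frac{1}{-1558 + \left(1 + 3\right)} = \frac{1}{-1558 + 4} = \frac{1}{-1554} = - \frac{1}{1554} \approx -0.0006435$)
$\sqrt{-23689 + s} = \sqrt{-23689 - \frac{1}{1554}} = \sqrt{- \frac{36812707}{1554}} = \frac{i \sqrt{57206946678}}{1554}$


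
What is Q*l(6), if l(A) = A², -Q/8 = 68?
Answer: -19584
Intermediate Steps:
Q = -544 (Q = -8*68 = -544)
Q*l(6) = -544*6² = -544*36 = -19584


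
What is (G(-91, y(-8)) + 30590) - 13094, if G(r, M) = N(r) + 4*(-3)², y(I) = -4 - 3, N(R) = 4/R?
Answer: 1595408/91 ≈ 17532.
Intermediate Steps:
y(I) = -7
G(r, M) = 36 + 4/r (G(r, M) = 4/r + 4*(-3)² = 4/r + 4*9 = 4/r + 36 = 36 + 4/r)
(G(-91, y(-8)) + 30590) - 13094 = ((36 + 4/(-91)) + 30590) - 13094 = ((36 + 4*(-1/91)) + 30590) - 13094 = ((36 - 4/91) + 30590) - 13094 = (3272/91 + 30590) - 13094 = 2786962/91 - 13094 = 1595408/91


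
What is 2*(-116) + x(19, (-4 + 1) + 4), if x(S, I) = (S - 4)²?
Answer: -7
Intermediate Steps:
x(S, I) = (-4 + S)²
2*(-116) + x(19, (-4 + 1) + 4) = 2*(-116) + (-4 + 19)² = -232 + 15² = -232 + 225 = -7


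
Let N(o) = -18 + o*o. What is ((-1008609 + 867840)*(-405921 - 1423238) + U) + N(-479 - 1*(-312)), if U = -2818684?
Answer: 257486092458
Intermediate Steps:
N(o) = -18 + o**2
((-1008609 + 867840)*(-405921 - 1423238) + U) + N(-479 - 1*(-312)) = ((-1008609 + 867840)*(-405921 - 1423238) - 2818684) + (-18 + (-479 - 1*(-312))**2) = (-140769*(-1829159) - 2818684) + (-18 + (-479 + 312)**2) = (257488883271 - 2818684) + (-18 + (-167)**2) = 257486064587 + (-18 + 27889) = 257486064587 + 27871 = 257486092458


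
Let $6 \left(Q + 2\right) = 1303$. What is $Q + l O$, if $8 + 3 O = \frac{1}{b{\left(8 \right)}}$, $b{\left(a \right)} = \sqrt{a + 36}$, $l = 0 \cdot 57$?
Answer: $\frac{1291}{6} \approx 215.17$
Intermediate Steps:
$Q = \frac{1291}{6}$ ($Q = -2 + \frac{1}{6} \cdot 1303 = -2 + \frac{1303}{6} = \frac{1291}{6} \approx 215.17$)
$l = 0$
$b{\left(a \right)} = \sqrt{36 + a}$
$O = - \frac{8}{3} + \frac{\sqrt{11}}{66}$ ($O = - \frac{8}{3} + \frac{1}{3 \sqrt{36 + 8}} = - \frac{8}{3} + \frac{1}{3 \sqrt{44}} = - \frac{8}{3} + \frac{1}{3 \cdot 2 \sqrt{11}} = - \frac{8}{3} + \frac{\frac{1}{22} \sqrt{11}}{3} = - \frac{8}{3} + \frac{\sqrt{11}}{66} \approx -2.6164$)
$Q + l O = \frac{1291}{6} + 0 \left(- \frac{8}{3} + \frac{\sqrt{11}}{66}\right) = \frac{1291}{6} + 0 = \frac{1291}{6}$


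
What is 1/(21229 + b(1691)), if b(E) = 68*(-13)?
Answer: 1/20345 ≈ 4.9152e-5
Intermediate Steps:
b(E) = -884
1/(21229 + b(1691)) = 1/(21229 - 884) = 1/20345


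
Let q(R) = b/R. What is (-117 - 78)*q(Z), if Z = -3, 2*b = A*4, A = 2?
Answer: 260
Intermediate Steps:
b = 4 (b = (2*4)/2 = (½)*8 = 4)
q(R) = 4/R
(-117 - 78)*q(Z) = (-117 - 78)*(4/(-3)) = -780*(-1)/3 = -195*(-4/3) = 260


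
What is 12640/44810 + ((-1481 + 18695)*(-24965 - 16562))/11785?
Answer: -3203209034978/52808585 ≈ -60657.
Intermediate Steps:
12640/44810 + ((-1481 + 18695)*(-24965 - 16562))/11785 = 12640*(1/44810) + (17214*(-41527))*(1/11785) = 1264/4481 - 714845778*1/11785 = 1264/4481 - 714845778/11785 = -3203209034978/52808585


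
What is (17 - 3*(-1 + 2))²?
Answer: 196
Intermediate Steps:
(17 - 3*(-1 + 2))² = (17 - 3*1)² = (17 - 3)² = 14² = 196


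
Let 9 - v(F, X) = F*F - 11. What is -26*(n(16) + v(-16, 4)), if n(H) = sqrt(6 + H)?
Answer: 6136 - 26*sqrt(22) ≈ 6014.0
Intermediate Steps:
v(F, X) = 20 - F**2 (v(F, X) = 9 - (F*F - 11) = 9 - (F**2 - 11) = 9 - (-11 + F**2) = 9 + (11 - F**2) = 20 - F**2)
-26*(n(16) + v(-16, 4)) = -26*(sqrt(6 + 16) + (20 - 1*(-16)**2)) = -26*(sqrt(22) + (20 - 1*256)) = -26*(sqrt(22) + (20 - 256)) = -26*(sqrt(22) - 236) = -26*(-236 + sqrt(22)) = 6136 - 26*sqrt(22)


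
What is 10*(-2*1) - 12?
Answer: -32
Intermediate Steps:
10*(-2*1) - 12 = 10*(-2) - 12 = -20 - 12 = -32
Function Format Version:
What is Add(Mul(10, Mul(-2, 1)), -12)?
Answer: -32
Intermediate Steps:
Add(Mul(10, Mul(-2, 1)), -12) = Add(Mul(10, -2), -12) = Add(-20, -12) = -32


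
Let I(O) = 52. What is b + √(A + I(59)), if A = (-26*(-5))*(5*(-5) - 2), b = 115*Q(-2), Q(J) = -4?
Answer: -460 + I*√3458 ≈ -460.0 + 58.805*I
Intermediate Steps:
b = -460 (b = 115*(-4) = -460)
A = -3510 (A = 130*(-25 - 2) = 130*(-27) = -3510)
b + √(A + I(59)) = -460 + √(-3510 + 52) = -460 + √(-3458) = -460 + I*√3458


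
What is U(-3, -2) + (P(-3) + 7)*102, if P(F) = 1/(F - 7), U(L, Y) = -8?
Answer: 3479/5 ≈ 695.80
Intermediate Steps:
P(F) = 1/(-7 + F)
U(-3, -2) + (P(-3) + 7)*102 = -8 + (1/(-7 - 3) + 7)*102 = -8 + (1/(-10) + 7)*102 = -8 + (-1/10 + 7)*102 = -8 + (69/10)*102 = -8 + 3519/5 = 3479/5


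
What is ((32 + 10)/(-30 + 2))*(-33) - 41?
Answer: 17/2 ≈ 8.5000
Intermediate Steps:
((32 + 10)/(-30 + 2))*(-33) - 41 = (42/(-28))*(-33) - 41 = (42*(-1/28))*(-33) - 41 = -3/2*(-33) - 41 = 99/2 - 41 = 17/2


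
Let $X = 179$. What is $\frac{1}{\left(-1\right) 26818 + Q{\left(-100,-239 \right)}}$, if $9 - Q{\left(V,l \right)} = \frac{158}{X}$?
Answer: $- \frac{179}{4798969} \approx -3.73 \cdot 10^{-5}$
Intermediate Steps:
$Q{\left(V,l \right)} = \frac{1453}{179}$ ($Q{\left(V,l \right)} = 9 - \frac{158}{179} = \frac{1453}{179}$)
$\frac{1}{\left(-1\right) 26818 + Q{\left(-100,-239 \right)}} = \frac{1}{\left(-1\right) 26818 + \frac{1453}{179}} = \frac{1}{-26818 + \frac{1453}{179}} = \frac{1}{- \frac{4798969}{179}} = - \frac{179}{4798969}$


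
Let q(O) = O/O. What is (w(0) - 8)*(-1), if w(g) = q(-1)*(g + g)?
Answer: 8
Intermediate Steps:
q(O) = 1
w(g) = 2*g (w(g) = 1*(g + g) = 1*(2*g) = 2*g)
(w(0) - 8)*(-1) = (2*0 - 8)*(-1) = (0 - 8)*(-1) = -8*(-1) = 8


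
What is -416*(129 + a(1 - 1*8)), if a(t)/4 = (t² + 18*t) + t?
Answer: 86112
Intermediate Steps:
a(t) = 4*t² + 76*t (a(t) = 4*((t² + 18*t) + t) = 4*(t² + 19*t) = 4*t² + 76*t)
-416*(129 + a(1 - 1*8)) = -416*(129 + 4*(1 - 1*8)*(19 + (1 - 1*8))) = -416*(129 + 4*(1 - 8)*(19 + (1 - 8))) = -416*(129 + 4*(-7)*(19 - 7)) = -416*(129 + 4*(-7)*12) = -416*(129 - 336) = -416*(-207) = 86112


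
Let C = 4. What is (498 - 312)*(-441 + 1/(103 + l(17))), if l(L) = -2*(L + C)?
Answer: -5003400/61 ≈ -82023.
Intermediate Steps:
l(L) = -8 - 2*L (l(L) = -2*(L + 4) = -2*(4 + L) = -8 - 2*L)
(498 - 312)*(-441 + 1/(103 + l(17))) = (498 - 312)*(-441 + 1/(103 + (-8 - 2*17))) = 186*(-441 + 1/(103 + (-8 - 34))) = 186*(-441 + 1/(103 - 42)) = 186*(-441 + 1/61) = 186*(-26900/61) = -5003400/61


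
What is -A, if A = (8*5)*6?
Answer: -240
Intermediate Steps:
A = 240 (A = 40*6 = 240)
-A = -1*240 = -240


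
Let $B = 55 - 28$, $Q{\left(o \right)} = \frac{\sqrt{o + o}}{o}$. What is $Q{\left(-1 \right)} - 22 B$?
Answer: $-594 - i \sqrt{2} \approx -594.0 - 1.4142 i$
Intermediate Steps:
$Q{\left(o \right)} = \frac{\sqrt{2}}{\sqrt{o}}$ ($Q{\left(o \right)} = \frac{\sqrt{2 o}}{o} = \frac{\sqrt{2} \sqrt{o}}{o} = \frac{\sqrt{2}}{\sqrt{o}}$)
$B = 27$
$Q{\left(-1 \right)} - 22 B = \frac{\sqrt{2}}{i} - 594 = \sqrt{2} \left(- i\right) - 594 = - i \sqrt{2} - 594 = -594 - i \sqrt{2}$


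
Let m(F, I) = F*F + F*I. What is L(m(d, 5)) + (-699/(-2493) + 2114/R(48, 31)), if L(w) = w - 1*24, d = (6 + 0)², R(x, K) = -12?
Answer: 706967/554 ≈ 1276.1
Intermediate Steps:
d = 36 (d = 6² = 36)
m(F, I) = F² + F*I
L(w) = -24 + w (L(w) = w - 24 = -24 + w)
L(m(d, 5)) + (-699/(-2493) + 2114/R(48, 31)) = (-24 + 36*(36 + 5)) + (-699/(-2493) + 2114/(-12)) = (-24 + 36*41) + (-699*(-1/2493) + 2114*(-1/12)) = (-24 + 1476) + (233/831 - 1057/6) = 1452 - 97441/554 = 706967/554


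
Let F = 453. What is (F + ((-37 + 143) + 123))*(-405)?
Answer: -276210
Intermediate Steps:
(F + ((-37 + 143) + 123))*(-405) = (453 + ((-37 + 143) + 123))*(-405) = (453 + (106 + 123))*(-405) = (453 + 229)*(-405) = 682*(-405) = -276210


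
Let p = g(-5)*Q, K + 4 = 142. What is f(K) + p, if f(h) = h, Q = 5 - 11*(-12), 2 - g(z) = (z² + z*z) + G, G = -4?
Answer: -5890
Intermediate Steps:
K = 138 (K = -4 + 142 = 138)
g(z) = 6 - 2*z² (g(z) = 2 - ((z² + z*z) - 4) = 2 - ((z² + z²) - 4) = 2 - (2*z² - 4) = 2 - (-4 + 2*z²) = 2 + (4 - 2*z²) = 6 - 2*z²)
Q = 137 (Q = 5 + 132 = 137)
p = -6028 (p = (6 - 2*(-5)²)*137 = (6 - 2*25)*137 = (6 - 50)*137 = -44*137 = -6028)
f(K) + p = 138 - 6028 = -5890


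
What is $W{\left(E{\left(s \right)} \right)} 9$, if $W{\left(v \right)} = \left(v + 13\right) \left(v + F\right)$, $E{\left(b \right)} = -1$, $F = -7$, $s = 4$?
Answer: $-864$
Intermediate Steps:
$W{\left(v \right)} = \left(-7 + v\right) \left(13 + v\right)$ ($W{\left(v \right)} = \left(v + 13\right) \left(v - 7\right) = \left(13 + v\right) \left(-7 + v\right) = \left(-7 + v\right) \left(13 + v\right)$)
$W{\left(E{\left(s \right)} \right)} 9 = \left(-91 + \left(-1\right)^{2} + 6 \left(-1\right)\right) 9 = \left(-91 + 1 - 6\right) 9 = \left(-96\right) 9 = -864$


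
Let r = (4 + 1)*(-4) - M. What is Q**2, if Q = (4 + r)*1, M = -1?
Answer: 225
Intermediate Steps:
r = -19 (r = (4 + 1)*(-4) - 1*(-1) = 5*(-4) + 1 = -20 + 1 = -19)
Q = -15 (Q = (4 - 19)*1 = -15*1 = -15)
Q**2 = (-15)**2 = 225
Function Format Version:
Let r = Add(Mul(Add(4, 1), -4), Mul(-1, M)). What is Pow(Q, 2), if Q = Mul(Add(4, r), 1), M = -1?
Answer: 225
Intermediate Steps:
r = -19 (r = Add(Mul(Add(4, 1), -4), Mul(-1, -1)) = Add(Mul(5, -4), 1) = Add(-20, 1) = -19)
Q = -15 (Q = Mul(Add(4, -19), 1) = Mul(-15, 1) = -15)
Pow(Q, 2) = Pow(-15, 2) = 225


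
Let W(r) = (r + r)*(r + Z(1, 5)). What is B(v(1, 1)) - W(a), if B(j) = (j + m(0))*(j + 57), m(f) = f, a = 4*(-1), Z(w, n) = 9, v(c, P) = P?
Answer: 98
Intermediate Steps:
a = -4
W(r) = 2*r*(9 + r) (W(r) = (r + r)*(r + 9) = (2*r)*(9 + r) = 2*r*(9 + r))
B(j) = j*(57 + j) (B(j) = (j + 0)*(j + 57) = j*(57 + j))
B(v(1, 1)) - W(a) = 1*(57 + 1) - 2*(-4)*(9 - 4) = 1*58 - 2*(-4)*5 = 58 - 1*(-40) = 58 + 40 = 98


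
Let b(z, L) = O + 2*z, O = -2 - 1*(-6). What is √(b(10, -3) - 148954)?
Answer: I*√148930 ≈ 385.91*I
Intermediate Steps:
O = 4 (O = -2 + 6 = 4)
b(z, L) = 4 + 2*z
√(b(10, -3) - 148954) = √((4 + 2*10) - 148954) = √((4 + 20) - 148954) = √(24 - 148954) = √(-148930) = I*√148930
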